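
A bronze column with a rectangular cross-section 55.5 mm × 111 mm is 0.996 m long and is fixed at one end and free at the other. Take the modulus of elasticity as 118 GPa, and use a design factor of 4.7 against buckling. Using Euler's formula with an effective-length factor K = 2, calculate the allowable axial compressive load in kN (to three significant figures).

P_allow = 98.7 kN

Buckling occurs about the weak axis: I_min = h·b³/12 = 111×55.5³/12 = 1.581×10^6 mm⁴ (b = 55.5 mm is the smaller dimension).
Effective length L_e = KL = 2×0.996 m = 1992 mm.
Euler critical load P_cr = π²EI/L_e² = π²×118000×1.581×10^6/1992² = 464100 N.
P_allow = P_cr/n = 464100/4.7 = 98750 N.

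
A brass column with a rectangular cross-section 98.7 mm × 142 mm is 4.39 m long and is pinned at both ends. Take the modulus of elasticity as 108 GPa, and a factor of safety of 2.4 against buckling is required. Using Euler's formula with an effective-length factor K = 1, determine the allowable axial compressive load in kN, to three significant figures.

P_allow = 262 kN

Buckling occurs about the weak axis: I_min = h·b³/12 = 142×98.7³/12 = 1.138×10^7 mm⁴ (b = 98.7 mm is the smaller dimension).
Effective length L_e = KL = 1×4.39 m = 4390 mm.
Euler critical load P_cr = π²EI/L_e² = π²×108000×1.138×10^7/4390² = 629300 N.
P_allow = P_cr/n = 629300/2.4 = 262200 N.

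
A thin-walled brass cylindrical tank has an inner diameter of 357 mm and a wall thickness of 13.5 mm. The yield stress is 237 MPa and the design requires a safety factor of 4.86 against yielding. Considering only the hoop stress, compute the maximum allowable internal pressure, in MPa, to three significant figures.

σ_allow = 237/4.86 = 48.77 MPa.
σ_h = pD/(2t) → p_allow = 2σ_allow t/D = 2×48.77×13.5/357 = 3.688 MPa.

p_allow = 3.69 MPa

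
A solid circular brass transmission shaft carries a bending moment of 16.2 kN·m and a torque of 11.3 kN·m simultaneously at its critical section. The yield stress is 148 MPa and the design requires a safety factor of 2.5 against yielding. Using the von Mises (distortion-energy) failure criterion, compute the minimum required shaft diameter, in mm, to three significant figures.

d = 148 mm

σ_allow = σ_y/n = 148/2.5 = 59.20 MPa.
For a solid shaft σ_b = 32M/(πd³) and τ = 16T/(πd³), so the von Mises stress is σ' = (16/πd³)·√(4M²+3T²).
√(4M²+3T²) = √(4×(1.620×10^7)² + 3×(1.130×10^7)²) = 3.785×10^7 N·mm.
d³ = 16×3.785×10^7/(π×59.20) = 3.256×10^6 mm³.
d = 148.2 mm.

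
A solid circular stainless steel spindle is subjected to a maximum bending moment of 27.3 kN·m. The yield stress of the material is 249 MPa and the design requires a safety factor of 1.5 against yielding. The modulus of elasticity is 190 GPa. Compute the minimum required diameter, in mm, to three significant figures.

σ_allow = 249/1.5 = 166.0 MPa.
For a solid circular section σ = 32M/(πd³), so d³ = 32M/(π σ_allow) = 32×2.7300×10^7/(π×166.0) = 1.675×10^6 mm³.
d = 118.8 mm.

d = 119 mm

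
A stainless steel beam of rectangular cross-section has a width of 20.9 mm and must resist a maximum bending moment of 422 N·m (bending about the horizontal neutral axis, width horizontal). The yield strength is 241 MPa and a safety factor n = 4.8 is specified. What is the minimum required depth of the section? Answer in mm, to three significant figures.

σ_allow = 241/4.8 = 50.21 MPa.
For a rectangular section σ = 6M/(bh²), so h² = 6M/(b σ_allow) = 6×422000/(20.9×50.21) = 2413 mm².
h = 49.12 mm.

h = 49.1 mm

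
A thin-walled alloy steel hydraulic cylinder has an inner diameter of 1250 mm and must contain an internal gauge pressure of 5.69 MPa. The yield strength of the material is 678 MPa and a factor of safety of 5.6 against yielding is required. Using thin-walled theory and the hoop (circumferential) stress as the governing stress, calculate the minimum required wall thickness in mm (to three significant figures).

t = 29.4 mm

σ_allow = 678/5.6 = 121.1 MPa.
Hoop stress σ_h = pD/(2t), so t = pD/(2σ_allow) = 5.69×1250/(2×121.1) = 29.37 mm.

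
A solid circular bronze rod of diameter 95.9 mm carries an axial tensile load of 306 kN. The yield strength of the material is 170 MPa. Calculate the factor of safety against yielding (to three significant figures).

A = πd²/4 = 7223 mm².
σ = F/A = 306000/7223 = 42.36 MPa.
n = 170/42.36 = 4.013.

n = 4.01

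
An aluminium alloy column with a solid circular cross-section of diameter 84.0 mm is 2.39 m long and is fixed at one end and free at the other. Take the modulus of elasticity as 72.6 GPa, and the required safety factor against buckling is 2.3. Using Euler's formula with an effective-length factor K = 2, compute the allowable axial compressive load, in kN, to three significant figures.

I = πd⁴/64 = π×84.0⁴/64 = 2.444×10^6 mm⁴.
Effective length L_e = KL = 2×2.39 m = 4780 mm.
Euler critical load P_cr = π²EI/L_e² = π²×72600×2.444×10^6/4780² = 76640 N.
P_allow = P_cr/n = 76640/2.3 = 33320 N.

P_allow = 33.3 kN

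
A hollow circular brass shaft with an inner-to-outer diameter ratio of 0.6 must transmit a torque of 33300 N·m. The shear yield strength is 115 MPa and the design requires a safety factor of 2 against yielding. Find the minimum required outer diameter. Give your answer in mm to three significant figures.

τ_allow = 115/2 = 57.50 MPa.
For a hollow shaft τ = 16T/[πd_o³(1−k⁴)] with k = 0.6, so 1−k⁴ = 0.8704.
d_o³ = 16T/[π τ_allow (1−k⁴)] = 16×3.3300×10^7/(π×57.50×0.8704) = 3.389×10^6 mm³.
d_o = 150.2 mm.

d_o = 150 mm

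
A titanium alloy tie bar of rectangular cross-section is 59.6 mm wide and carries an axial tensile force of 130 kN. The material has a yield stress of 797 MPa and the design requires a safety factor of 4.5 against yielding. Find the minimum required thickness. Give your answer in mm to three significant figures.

t = 12.3 mm

σ_allow = 797/4.5 = 177.1 MPa.
Required area A = F/σ_allow = 130000/177.1 = 734.0 mm².
t = A/w = 734.0/59.6 = 12.32 mm.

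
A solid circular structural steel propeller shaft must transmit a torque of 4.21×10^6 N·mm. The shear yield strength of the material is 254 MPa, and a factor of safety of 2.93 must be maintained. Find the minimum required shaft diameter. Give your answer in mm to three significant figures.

d = 62.8 mm

Allowable shear stress τ_allow = 254/2.93 = 86.69 MPa.
For a solid shaft τ = 16T/(πd³), so d³ = 16T/(π τ_allow) = 16×4210000/(π×86.69) = 247300 mm³.
d = (247300)^(1/3) = 62.77 mm.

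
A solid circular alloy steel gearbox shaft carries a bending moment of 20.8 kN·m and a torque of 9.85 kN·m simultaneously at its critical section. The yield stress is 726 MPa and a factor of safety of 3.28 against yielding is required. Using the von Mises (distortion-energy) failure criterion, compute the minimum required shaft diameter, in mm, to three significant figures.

σ_allow = σ_y/n = 726/3.28 = 221.3 MPa.
For a solid shaft σ_b = 32M/(πd³) and τ = 16T/(πd³), so the von Mises stress is σ' = (16/πd³)·√(4M²+3T²).
√(4M²+3T²) = √(4×(2.080×10^7)² + 3×(9.850×10^6)²) = 4.496×10^7 N·mm.
d³ = 16×4.496×10^7/(π×221.3) = 1.035×10^6 mm³.
d = 101.1 mm.

d = 101 mm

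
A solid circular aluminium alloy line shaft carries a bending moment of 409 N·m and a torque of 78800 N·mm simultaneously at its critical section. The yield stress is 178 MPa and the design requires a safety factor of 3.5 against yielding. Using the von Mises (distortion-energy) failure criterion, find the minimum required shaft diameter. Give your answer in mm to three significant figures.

d = 43.6 mm

σ_allow = σ_y/n = 178/3.5 = 50.86 MPa.
For a solid shaft σ_b = 32M/(πd³) and τ = 16T/(πd³), so the von Mises stress is σ' = (16/πd³)·√(4M²+3T²).
√(4M²+3T²) = √(4×(409000)² + 3×(78800)²) = 829300 N·mm.
d³ = 16×829300/(π×50.86) = 83050 mm³.
d = 43.63 mm.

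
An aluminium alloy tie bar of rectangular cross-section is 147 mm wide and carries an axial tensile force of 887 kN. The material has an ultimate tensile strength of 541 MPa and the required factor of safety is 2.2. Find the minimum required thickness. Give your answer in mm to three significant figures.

t = 24.5 mm

σ_allow = 541/2.2 = 245.9 MPa.
Required area A = F/σ_allow = 887000/245.9 = 3607 mm².
t = A/w = 3607/147 = 24.54 mm.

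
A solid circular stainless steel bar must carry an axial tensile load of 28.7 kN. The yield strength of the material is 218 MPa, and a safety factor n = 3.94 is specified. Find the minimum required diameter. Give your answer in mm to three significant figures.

d = 25.7 mm

Allowable stress σ_allow = 218/3.94 = 55.33 MPa.
Required area A = F/σ_allow = 28700/55.33 = 518.7 mm².
A = πd²/4 → d = √(4A/π) = 25.70 mm.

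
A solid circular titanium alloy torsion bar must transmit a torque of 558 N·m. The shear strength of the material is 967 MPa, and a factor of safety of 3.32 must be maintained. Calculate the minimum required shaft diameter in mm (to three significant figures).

Allowable shear stress τ_allow = 967/3.32 = 291.3 MPa.
For a solid shaft τ = 16T/(πd³), so d³ = 16T/(π τ_allow) = 16×558000/(π×291.3) = 9757 mm³.
d = (9757)^(1/3) = 21.37 mm.

d = 21.4 mm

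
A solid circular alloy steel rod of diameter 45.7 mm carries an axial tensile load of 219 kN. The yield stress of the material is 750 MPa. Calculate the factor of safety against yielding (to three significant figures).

A = πd²/4 = 1640 mm².
σ = F/A = 219000/1640 = 133.5 MPa.
n = 750/133.5 = 5.617.

n = 5.62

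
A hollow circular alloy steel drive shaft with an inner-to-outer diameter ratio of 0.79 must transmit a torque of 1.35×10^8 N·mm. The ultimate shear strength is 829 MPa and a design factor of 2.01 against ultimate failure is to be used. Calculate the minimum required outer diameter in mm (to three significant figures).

d_o = 140 mm

τ_allow = 829/2.01 = 412.4 MPa.
For a hollow shaft τ = 16T/[πd_o³(1−k⁴)] with k = 0.79, so 1−k⁴ = 0.6105.
d_o³ = 16T/[π τ_allow (1−k⁴)] = 16×1.3500×10^8/(π×412.4×0.6105) = 2.731×10^6 mm³.
d_o = 139.8 mm.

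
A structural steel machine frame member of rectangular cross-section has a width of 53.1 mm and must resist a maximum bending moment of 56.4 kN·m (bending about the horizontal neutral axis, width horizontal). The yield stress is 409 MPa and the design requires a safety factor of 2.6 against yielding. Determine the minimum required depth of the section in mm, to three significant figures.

σ_allow = 409/2.6 = 157.3 MPa.
For a rectangular section σ = 6M/(bh²), so h² = 6M/(b σ_allow) = 6×5.6400×10^7/(53.1×157.3) = 40510 mm².
h = 201.3 mm.

h = 201 mm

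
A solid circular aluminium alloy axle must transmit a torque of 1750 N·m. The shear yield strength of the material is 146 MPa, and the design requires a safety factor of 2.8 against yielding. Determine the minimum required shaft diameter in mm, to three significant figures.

Allowable shear stress τ_allow = 146/2.8 = 52.14 MPa.
For a solid shaft τ = 16T/(πd³), so d³ = 16T/(π τ_allow) = 16×1750000/(π×52.14) = 170900 mm³.
d = (170900)^(1/3) = 55.50 mm.

d = 55.5 mm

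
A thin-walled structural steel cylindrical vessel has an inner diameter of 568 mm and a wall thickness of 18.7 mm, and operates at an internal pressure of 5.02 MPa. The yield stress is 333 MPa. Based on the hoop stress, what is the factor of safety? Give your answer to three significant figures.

n = 4.37

σ_h = pD/(2t) = 5.02×568/(2×18.7) = 76.24 MPa.
n = 333/76.24 = 4.368.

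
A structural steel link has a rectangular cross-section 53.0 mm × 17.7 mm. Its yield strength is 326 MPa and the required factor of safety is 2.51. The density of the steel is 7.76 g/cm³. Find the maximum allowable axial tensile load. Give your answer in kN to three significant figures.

σ_allow = 326/2.51 = 129.9 MPa.
A = 53.0×17.7 = 938.1 mm².
F_allow = σ_allow × A = 129.9×938.1 = 121800 N.

F_allow = 122 kN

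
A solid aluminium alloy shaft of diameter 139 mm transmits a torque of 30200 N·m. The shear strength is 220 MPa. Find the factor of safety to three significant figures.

n = 3.84

τ = 16T/(πd³) = 16×3.0200×10^7/(π×139³) = 57.27 MPa.
n = τ_limit/τ = 220/57.27 = 3.841.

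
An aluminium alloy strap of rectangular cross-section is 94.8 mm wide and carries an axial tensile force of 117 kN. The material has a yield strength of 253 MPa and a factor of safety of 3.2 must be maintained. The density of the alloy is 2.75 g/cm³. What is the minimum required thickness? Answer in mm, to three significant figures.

σ_allow = 253/3.2 = 79.06 MPa.
Required area A = F/σ_allow = 117000/79.06 = 1480 mm².
t = A/w = 1480/94.8 = 15.61 mm.

t = 15.6 mm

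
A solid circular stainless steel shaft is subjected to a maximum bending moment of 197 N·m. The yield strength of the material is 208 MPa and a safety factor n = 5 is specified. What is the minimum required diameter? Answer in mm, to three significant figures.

σ_allow = 208/5 = 41.60 MPa.
For a solid circular section σ = 32M/(πd³), so d³ = 32M/(π σ_allow) = 32×197000/(π×41.60) = 48240 mm³.
d = 36.40 mm.

d = 36.4 mm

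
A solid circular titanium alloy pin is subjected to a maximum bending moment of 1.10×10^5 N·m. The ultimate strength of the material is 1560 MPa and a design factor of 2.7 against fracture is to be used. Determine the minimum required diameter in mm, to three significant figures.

d = 125 mm

σ_allow = 1560/2.7 = 577.8 MPa.
For a solid circular section σ = 32M/(πd³), so d³ = 32M/(π σ_allow) = 32×1.1000×10^8/(π×577.8) = 1.939×10^6 mm³.
d = 124.7 mm.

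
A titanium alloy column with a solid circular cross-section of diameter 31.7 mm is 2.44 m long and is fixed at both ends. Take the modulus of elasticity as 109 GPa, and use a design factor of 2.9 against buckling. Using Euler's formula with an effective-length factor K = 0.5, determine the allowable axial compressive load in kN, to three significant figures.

P_allow = 12.4 kN

I = πd⁴/64 = π×31.7⁴/64 = 49570 mm⁴.
Effective length L_e = KL = 0.5×2.44 m = 1220 mm.
Euler critical load P_cr = π²EI/L_e² = π²×109000×49570/1220² = 35830 N.
P_allow = P_cr/n = 35830/2.9 = 12350 N.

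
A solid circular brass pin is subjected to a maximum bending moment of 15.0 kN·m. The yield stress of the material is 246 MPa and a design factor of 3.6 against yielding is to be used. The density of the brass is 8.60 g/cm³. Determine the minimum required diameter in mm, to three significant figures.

σ_allow = 246/3.6 = 68.33 MPa.
For a solid circular section σ = 32M/(πd³), so d³ = 32M/(π σ_allow) = 32×1.5000×10^7/(π×68.33) = 2.236×10^6 mm³.
d = 130.8 mm.

d = 131 mm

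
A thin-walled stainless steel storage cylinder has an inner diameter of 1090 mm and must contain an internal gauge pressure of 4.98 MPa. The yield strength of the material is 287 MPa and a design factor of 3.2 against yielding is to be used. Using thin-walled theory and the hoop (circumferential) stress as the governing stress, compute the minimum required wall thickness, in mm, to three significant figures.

σ_allow = 287/3.2 = 89.69 MPa.
Hoop stress σ_h = pD/(2t), so t = pD/(2σ_allow) = 4.98×1090/(2×89.69) = 30.26 mm.

t = 30.3 mm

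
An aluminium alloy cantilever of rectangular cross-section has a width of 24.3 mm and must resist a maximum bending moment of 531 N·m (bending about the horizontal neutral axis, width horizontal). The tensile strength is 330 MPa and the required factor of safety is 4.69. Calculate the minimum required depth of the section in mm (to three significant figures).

σ_allow = 330/4.69 = 70.36 MPa.
For a rectangular section σ = 6M/(bh²), so h² = 6M/(b σ_allow) = 6×531000/(24.3×70.36) = 1863 mm².
h = 43.17 mm.

h = 43.2 mm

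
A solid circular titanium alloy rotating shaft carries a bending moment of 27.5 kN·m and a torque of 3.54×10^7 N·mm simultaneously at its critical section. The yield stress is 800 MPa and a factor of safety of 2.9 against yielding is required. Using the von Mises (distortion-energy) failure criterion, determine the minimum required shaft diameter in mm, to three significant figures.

d = 115 mm

σ_allow = σ_y/n = 800/2.9 = 275.9 MPa.
For a solid shaft σ_b = 32M/(πd³) and τ = 16T/(πd³), so the von Mises stress is σ' = (16/πd³)·√(4M²+3T²).
√(4M²+3T²) = √(4×(2.750×10^7)² + 3×(3.540×10^7)²) = 8.237×10^7 N·mm.
d³ = 16×8.237×10^7/(π×275.9) = 1.521×10^6 mm³.
d = 115.0 mm.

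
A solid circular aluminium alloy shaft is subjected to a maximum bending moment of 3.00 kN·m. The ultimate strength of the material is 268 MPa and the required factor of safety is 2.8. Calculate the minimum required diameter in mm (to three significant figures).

d = 68.3 mm

σ_allow = 268/2.8 = 95.71 MPa.
For a solid circular section σ = 32M/(πd³), so d³ = 32M/(π σ_allow) = 32×3000000/(π×95.71) = 319300 mm³.
d = 68.35 mm.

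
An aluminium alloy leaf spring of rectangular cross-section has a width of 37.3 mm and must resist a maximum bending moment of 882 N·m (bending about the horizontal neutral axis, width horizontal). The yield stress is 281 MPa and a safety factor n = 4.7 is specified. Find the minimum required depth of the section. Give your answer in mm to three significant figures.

σ_allow = 281/4.7 = 59.79 MPa.
For a rectangular section σ = 6M/(bh²), so h² = 6M/(b σ_allow) = 6×882000/(37.3×59.79) = 2373 mm².
h = 48.71 mm.

h = 48.7 mm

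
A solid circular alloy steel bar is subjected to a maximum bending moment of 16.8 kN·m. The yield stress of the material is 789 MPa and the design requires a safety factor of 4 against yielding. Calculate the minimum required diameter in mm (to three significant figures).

d = 95.4 mm

σ_allow = 789/4 = 197.2 MPa.
For a solid circular section σ = 32M/(πd³), so d³ = 32M/(π σ_allow) = 32×1.6800×10^7/(π×197.2) = 867500 mm³.
d = 95.37 mm.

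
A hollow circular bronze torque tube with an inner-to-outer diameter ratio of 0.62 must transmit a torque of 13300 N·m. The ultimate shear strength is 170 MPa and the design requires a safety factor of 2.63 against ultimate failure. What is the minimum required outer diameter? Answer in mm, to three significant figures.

τ_allow = 170/2.63 = 64.64 MPa.
For a hollow shaft τ = 16T/[πd_o³(1−k⁴)] with k = 0.62, so 1−k⁴ = 0.8522.
d_o³ = 16T/[π τ_allow (1−k⁴)] = 16×1.3300×10^7/(π×64.64×0.8522) = 1.230×10^6 mm³.
d_o = 107.1 mm.

d_o = 107 mm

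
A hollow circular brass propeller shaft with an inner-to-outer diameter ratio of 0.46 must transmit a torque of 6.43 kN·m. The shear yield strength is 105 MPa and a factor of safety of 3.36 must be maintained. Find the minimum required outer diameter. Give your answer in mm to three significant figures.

d_o = 103 mm

τ_allow = 105/3.36 = 31.25 MPa.
For a hollow shaft τ = 16T/[πd_o³(1−k⁴)] with k = 0.46, so 1−k⁴ = 0.9552.
d_o³ = 16T/[π τ_allow (1−k⁴)] = 16×6430000/(π×31.25×0.9552) = 1.097×10^6 mm³.
d_o = 103.1 mm.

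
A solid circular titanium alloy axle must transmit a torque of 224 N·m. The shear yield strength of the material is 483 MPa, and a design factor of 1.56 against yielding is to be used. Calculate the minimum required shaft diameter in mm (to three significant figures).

d = 15.4 mm

Allowable shear stress τ_allow = 483/1.56 = 309.6 MPa.
For a solid shaft τ = 16T/(πd³), so d³ = 16T/(π τ_allow) = 16×224000/(π×309.6) = 3685 mm³.
d = (3685)^(1/3) = 15.45 mm.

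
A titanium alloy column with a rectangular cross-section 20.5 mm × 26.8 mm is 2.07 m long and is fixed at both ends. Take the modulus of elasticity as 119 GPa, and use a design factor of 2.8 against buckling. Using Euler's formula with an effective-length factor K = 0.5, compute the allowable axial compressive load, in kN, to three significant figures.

Buckling occurs about the weak axis: I_min = h·b³/12 = 26.8×20.5³/12 = 19240 mm⁴ (b = 20.5 mm is the smaller dimension).
Effective length L_e = KL = 0.5×2.07 m = 1035 mm.
Euler critical load P_cr = π²EI/L_e² = π²×119000×19240/1035² = 21100 N.
P_allow = P_cr/n = 21100/2.8 = 7534 N.

P_allow = 7.53 kN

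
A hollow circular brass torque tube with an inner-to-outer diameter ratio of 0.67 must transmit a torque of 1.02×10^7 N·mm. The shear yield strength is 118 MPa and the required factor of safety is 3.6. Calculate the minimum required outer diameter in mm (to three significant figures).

τ_allow = 118/3.6 = 32.78 MPa.
For a hollow shaft τ = 16T/[πd_o³(1−k⁴)] with k = 0.67, so 1−k⁴ = 0.7985.
d_o³ = 16T/[π τ_allow (1−k⁴)] = 16×1.0200×10^7/(π×32.78×0.7985) = 1.985×10^6 mm³.
d_o = 125.7 mm.

d_o = 126 mm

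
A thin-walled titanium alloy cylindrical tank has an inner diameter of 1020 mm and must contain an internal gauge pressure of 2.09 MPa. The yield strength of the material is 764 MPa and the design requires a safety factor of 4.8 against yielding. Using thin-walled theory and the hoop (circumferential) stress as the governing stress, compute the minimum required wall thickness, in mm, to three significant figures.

σ_allow = 764/4.8 = 159.2 MPa.
Hoop stress σ_h = pD/(2t), so t = pD/(2σ_allow) = 2.09×1020/(2×159.2) = 6.697 mm.

t = 6.70 mm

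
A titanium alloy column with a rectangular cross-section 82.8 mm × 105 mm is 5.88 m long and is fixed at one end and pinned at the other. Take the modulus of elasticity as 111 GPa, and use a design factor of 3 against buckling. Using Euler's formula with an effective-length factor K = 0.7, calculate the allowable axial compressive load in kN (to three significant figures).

P_allow = 107 kN

Buckling occurs about the weak axis: I_min = h·b³/12 = 105×82.8³/12 = 4.967×10^6 mm⁴ (b = 82.8 mm is the smaller dimension).
Effective length L_e = KL = 0.7×5.88 m = 4116 mm.
Euler critical load P_cr = π²EI/L_e² = π²×111000×4.967×10^6/4116² = 321200 N.
P_allow = P_cr/n = 321200/3 = 107100 N.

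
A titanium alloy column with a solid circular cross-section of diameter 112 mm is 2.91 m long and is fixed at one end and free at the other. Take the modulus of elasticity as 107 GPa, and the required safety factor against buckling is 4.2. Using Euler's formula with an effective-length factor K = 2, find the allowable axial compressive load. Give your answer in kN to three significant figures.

I = πd⁴/64 = π×112⁴/64 = 7.724×10^6 mm⁴.
Effective length L_e = KL = 2×2.91 m = 5820 mm.
Euler critical load P_cr = π²EI/L_e² = π²×107000×7.724×10^6/5820² = 240800 N.
P_allow = P_cr/n = 240800/4.2 = 57340 N.

P_allow = 57.3 kN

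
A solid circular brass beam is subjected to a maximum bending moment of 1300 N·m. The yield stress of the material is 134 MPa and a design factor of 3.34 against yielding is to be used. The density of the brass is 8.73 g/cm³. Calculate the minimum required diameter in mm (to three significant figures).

σ_allow = 134/3.34 = 40.12 MPa.
For a solid circular section σ = 32M/(πd³), so d³ = 32M/(π σ_allow) = 32×1300000/(π×40.12) = 330100 mm³.
d = 69.11 mm.

d = 69.1 mm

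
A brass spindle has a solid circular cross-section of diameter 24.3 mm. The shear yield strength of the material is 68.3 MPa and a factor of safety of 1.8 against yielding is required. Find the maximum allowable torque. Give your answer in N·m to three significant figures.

τ_allow = 68.3/1.8 = 37.94 MPa.
For a solid shaft T_allow = τ_allow·πd³/16; πd³/16 = π×24.3³/16 = 2817 mm³.
T_allow = 37.94×2817 = 106900 N·mm = 106.9 N·m.

T_allow = 107 N·m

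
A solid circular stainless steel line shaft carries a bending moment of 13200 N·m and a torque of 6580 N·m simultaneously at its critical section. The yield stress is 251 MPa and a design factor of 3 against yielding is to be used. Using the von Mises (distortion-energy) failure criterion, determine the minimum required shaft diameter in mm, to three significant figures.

d = 121 mm

σ_allow = σ_y/n = 251/3 = 83.67 MPa.
For a solid shaft σ_b = 32M/(πd³) and τ = 16T/(πd³), so the von Mises stress is σ' = (16/πd³)·√(4M²+3T²).
√(4M²+3T²) = √(4×(1.320×10^7)² + 3×(6.580×10^6)²) = 2.875×10^7 N·mm.
d³ = 16×2.875×10^7/(π×83.67) = 1.750×10^6 mm³.
d = 120.5 mm.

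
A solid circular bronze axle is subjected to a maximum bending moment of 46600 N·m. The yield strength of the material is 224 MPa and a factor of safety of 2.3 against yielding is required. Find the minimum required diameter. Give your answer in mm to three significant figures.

d = 170 mm

σ_allow = 224/2.3 = 97.39 MPa.
For a solid circular section σ = 32M/(πd³), so d³ = 32M/(π σ_allow) = 32×4.6600×10^7/(π×97.39) = 4.874×10^6 mm³.
d = 169.5 mm.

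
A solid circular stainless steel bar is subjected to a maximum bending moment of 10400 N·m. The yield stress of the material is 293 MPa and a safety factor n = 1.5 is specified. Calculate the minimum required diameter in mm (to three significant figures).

σ_allow = 293/1.5 = 195.3 MPa.
For a solid circular section σ = 32M/(πd³), so d³ = 32M/(π σ_allow) = 32×1.0400×10^7/(π×195.3) = 542300 mm³.
d = 81.55 mm.

d = 81.5 mm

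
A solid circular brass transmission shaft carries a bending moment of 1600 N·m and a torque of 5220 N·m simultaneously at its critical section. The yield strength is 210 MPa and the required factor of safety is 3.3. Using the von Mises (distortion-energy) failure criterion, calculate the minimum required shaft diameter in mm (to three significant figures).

d = 91.6 mm

σ_allow = σ_y/n = 210/3.3 = 63.64 MPa.
For a solid shaft σ_b = 32M/(πd³) and τ = 16T/(πd³), so the von Mises stress is σ' = (16/πd³)·√(4M²+3T²).
√(4M²+3T²) = √(4×(1.600×10^6)² + 3×(5.220×10^6)²) = 9.591×10^6 N·mm.
d³ = 16×9.591×10^6/(π×63.64) = 767600 mm³.
d = 91.56 mm.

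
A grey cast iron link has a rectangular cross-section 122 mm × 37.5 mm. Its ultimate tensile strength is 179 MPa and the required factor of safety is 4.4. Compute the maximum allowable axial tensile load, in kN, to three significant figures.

σ_allow = 179/4.4 = 40.68 MPa.
A = 122×37.5 = 4575 mm².
F_allow = σ_allow × A = 40.68×4575 = 186100 N.

F_allow = 186 kN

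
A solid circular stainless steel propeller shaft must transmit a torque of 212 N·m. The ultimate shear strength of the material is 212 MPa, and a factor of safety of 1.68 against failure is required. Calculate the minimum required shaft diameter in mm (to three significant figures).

d = 20.5 mm

Allowable shear stress τ_allow = 212/1.68 = 126.2 MPa.
For a solid shaft τ = 16T/(πd³), so d³ = 16T/(π τ_allow) = 16×212000/(π×126.2) = 8556 mm³.
d = (8556)^(1/3) = 20.45 mm.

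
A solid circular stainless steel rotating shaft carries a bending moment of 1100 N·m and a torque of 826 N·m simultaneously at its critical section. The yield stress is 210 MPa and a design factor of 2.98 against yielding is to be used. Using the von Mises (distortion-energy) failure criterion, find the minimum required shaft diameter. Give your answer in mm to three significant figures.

σ_allow = σ_y/n = 210/2.98 = 70.47 MPa.
For a solid shaft σ_b = 32M/(πd³) and τ = 16T/(πd³), so the von Mises stress is σ' = (16/πd³)·√(4M²+3T²).
√(4M²+3T²) = √(4×(1.100×10^6)² + 3×(826000)²) = 2.624×10^6 N·mm.
d³ = 16×2.624×10^6/(π×70.47) = 189700 mm³.
d = 57.45 mm.

d = 57.5 mm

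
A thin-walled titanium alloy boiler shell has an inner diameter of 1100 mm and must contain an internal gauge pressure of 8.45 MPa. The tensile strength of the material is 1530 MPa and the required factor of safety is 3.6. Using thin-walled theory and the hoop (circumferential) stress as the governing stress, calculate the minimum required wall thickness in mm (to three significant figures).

t = 10.9 mm

σ_allow = 1530/3.6 = 425.0 MPa.
Hoop stress σ_h = pD/(2t), so t = pD/(2σ_allow) = 8.45×1100/(2×425.0) = 10.94 mm.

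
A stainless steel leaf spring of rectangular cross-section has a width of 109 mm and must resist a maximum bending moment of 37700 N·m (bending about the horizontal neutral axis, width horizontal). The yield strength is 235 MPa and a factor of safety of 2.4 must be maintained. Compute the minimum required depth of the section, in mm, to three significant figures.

h = 146 mm

σ_allow = 235/2.4 = 97.92 MPa.
For a rectangular section σ = 6M/(bh²), so h² = 6M/(b σ_allow) = 6×3.7700×10^7/(109×97.92) = 21190 mm².
h = 145.6 mm.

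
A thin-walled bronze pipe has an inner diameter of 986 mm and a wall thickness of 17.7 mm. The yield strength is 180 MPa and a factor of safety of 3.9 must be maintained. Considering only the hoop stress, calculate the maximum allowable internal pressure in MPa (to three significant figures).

p_allow = 1.66 MPa

σ_allow = 180/3.9 = 46.15 MPa.
σ_h = pD/(2t) → p_allow = 2σ_allow t/D = 2×46.15×17.7/986 = 1.657 MPa.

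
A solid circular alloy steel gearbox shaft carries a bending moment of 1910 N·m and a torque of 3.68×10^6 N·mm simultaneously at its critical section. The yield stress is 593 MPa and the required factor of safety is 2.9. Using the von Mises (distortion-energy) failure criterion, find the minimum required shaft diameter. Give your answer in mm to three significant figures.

σ_allow = σ_y/n = 593/2.9 = 204.5 MPa.
For a solid shaft σ_b = 32M/(πd³) and τ = 16T/(πd³), so the von Mises stress is σ' = (16/πd³)·√(4M²+3T²).
√(4M²+3T²) = √(4×(1.910×10^6)² + 3×(3.680×10^6)²) = 7.431×10^6 N·mm.
d³ = 16×7.431×10^6/(π×204.5) = 185100 mm³.
d = 56.99 mm.

d = 57.0 mm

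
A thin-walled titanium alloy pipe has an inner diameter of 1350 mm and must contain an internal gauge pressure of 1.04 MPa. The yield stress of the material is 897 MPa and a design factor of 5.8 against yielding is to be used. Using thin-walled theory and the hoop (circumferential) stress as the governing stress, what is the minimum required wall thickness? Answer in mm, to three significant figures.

t = 4.54 mm

σ_allow = 897/5.8 = 154.7 MPa.
Hoop stress σ_h = pD/(2t), so t = pD/(2σ_allow) = 1.04×1350/(2×154.7) = 4.539 mm.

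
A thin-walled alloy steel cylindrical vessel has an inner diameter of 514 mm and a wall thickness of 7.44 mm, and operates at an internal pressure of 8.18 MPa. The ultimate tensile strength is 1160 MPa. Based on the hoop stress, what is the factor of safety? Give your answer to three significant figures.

n = 4.11

σ_h = pD/(2t) = 8.18×514/(2×7.44) = 282.6 MPa.
n = 1160/282.6 = 4.105.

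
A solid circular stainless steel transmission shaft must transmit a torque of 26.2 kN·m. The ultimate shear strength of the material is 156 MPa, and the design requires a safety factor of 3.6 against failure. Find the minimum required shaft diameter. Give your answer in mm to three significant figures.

Allowable shear stress τ_allow = 156/3.6 = 43.33 MPa.
For a solid shaft τ = 16T/(πd³), so d³ = 16T/(π τ_allow) = 16×2.6200×10^7/(π×43.33) = 3.079×10^6 mm³.
d = (3.079×10^6)^(1/3) = 145.5 mm.

d = 145 mm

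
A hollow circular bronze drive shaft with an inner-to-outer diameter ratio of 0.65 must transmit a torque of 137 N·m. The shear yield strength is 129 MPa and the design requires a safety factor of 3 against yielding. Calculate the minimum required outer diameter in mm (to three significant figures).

τ_allow = 129/3 = 43.00 MPa.
For a hollow shaft τ = 16T/[πd_o³(1−k⁴)] with k = 0.65, so 1−k⁴ = 0.8215.
d_o³ = 16T/[π τ_allow (1−k⁴)] = 16×137000/(π×43.00×0.8215) = 19750 mm³.
d_o = 27.03 mm.

d_o = 27.0 mm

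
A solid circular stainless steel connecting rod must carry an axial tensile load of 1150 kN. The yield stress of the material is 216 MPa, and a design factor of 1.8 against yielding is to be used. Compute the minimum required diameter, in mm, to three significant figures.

d = 110 mm

Allowable stress σ_allow = 216/1.8 = 120.0 MPa.
Required area A = F/σ_allow = 1150000/120.0 = 9583 mm².
A = πd²/4 → d = √(4A/π) = 110.5 mm.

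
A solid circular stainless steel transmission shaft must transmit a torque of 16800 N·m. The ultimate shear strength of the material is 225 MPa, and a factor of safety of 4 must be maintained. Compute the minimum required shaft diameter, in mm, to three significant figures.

Allowable shear stress τ_allow = 225/4 = 56.25 MPa.
For a solid shaft τ = 16T/(πd³), so d³ = 16T/(π τ_allow) = 16×1.6800×10^7/(π×56.25) = 1.521×10^6 mm³.
d = (1.521×10^6)^(1/3) = 115.0 mm.

d = 115 mm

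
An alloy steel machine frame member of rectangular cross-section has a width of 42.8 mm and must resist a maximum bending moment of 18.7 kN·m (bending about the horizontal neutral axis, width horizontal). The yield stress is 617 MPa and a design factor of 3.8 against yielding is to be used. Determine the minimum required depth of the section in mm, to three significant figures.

σ_allow = 617/3.8 = 162.4 MPa.
For a rectangular section σ = 6M/(bh²), so h² = 6M/(b σ_allow) = 6×1.8700×10^7/(42.8×162.4) = 16150 mm².
h = 127.1 mm.

h = 127 mm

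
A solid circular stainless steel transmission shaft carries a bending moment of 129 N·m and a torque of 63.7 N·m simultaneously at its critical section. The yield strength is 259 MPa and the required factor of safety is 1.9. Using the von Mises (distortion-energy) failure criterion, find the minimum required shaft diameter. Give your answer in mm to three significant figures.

d = 21.9 mm

σ_allow = σ_y/n = 259/1.9 = 136.3 MPa.
For a solid shaft σ_b = 32M/(πd³) and τ = 16T/(πd³), so the von Mises stress is σ' = (16/πd³)·√(4M²+3T²).
√(4M²+3T²) = √(4×(129000)² + 3×(63700)²) = 280600 N·mm.
d³ = 16×280600/(π×136.3) = 10480 mm³.
d = 21.89 mm.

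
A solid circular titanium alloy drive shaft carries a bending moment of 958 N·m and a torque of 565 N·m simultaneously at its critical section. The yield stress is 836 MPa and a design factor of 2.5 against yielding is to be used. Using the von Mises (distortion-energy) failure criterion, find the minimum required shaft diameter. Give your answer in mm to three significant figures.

d = 32.0 mm

σ_allow = σ_y/n = 836/2.5 = 334.4 MPa.
For a solid shaft σ_b = 32M/(πd³) and τ = 16T/(πd³), so the von Mises stress is σ' = (16/πd³)·√(4M²+3T²).
√(4M²+3T²) = √(4×(958000)² + 3×(565000)²) = 2.151×10^6 N·mm.
d³ = 16×2.151×10^6/(π×334.4) = 32770 mm³.
d = 32.00 mm.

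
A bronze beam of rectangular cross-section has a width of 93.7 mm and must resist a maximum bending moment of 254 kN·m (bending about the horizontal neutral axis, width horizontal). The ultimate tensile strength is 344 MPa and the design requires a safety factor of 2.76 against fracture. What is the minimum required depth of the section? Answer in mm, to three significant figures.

σ_allow = 344/2.76 = 124.6 MPa.
For a rectangular section σ = 6M/(bh²), so h² = 6M/(b σ_allow) = 6×2.5400×10^8/(93.7×124.6) = 130500 mm².
h = 361.2 mm.

h = 361 mm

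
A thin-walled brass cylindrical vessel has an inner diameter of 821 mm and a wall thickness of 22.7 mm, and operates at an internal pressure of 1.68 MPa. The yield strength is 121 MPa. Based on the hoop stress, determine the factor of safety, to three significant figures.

n = 3.98

σ_h = pD/(2t) = 1.68×821/(2×22.7) = 30.38 MPa.
n = 121/30.38 = 3.983.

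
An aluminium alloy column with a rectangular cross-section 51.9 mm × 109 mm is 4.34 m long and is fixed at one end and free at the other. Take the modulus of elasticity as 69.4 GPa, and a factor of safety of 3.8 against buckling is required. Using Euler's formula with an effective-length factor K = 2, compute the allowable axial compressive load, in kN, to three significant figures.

P_allow = 3.04 kN

Buckling occurs about the weak axis: I_min = h·b³/12 = 109×51.9³/12 = 1.270×10^6 mm⁴ (b = 51.9 mm is the smaller dimension).
Effective length L_e = KL = 2×4.34 m = 8680 mm.
Euler critical load P_cr = π²EI/L_e² = π²×69400×1.270×10^6/8680² = 11540 N.
P_allow = P_cr/n = 11540/3.8 = 3038 N.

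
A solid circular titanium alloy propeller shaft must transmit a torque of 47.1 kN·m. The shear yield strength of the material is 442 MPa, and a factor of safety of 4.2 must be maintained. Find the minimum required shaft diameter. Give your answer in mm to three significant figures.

d = 132 mm

Allowable shear stress τ_allow = 442/4.2 = 105.2 MPa.
For a solid shaft τ = 16T/(πd³), so d³ = 16T/(π τ_allow) = 16×4.7100×10^7/(π×105.2) = 2.279×10^6 mm³.
d = (2.279×10^6)^(1/3) = 131.6 mm.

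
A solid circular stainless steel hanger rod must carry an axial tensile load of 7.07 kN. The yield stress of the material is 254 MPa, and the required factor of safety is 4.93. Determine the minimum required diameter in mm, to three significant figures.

d = 13.2 mm

Allowable stress σ_allow = 254/4.93 = 51.52 MPa.
Required area A = F/σ_allow = 7070.0/51.52 = 137.2 mm².
A = πd²/4 → d = √(4A/π) = 13.22 mm.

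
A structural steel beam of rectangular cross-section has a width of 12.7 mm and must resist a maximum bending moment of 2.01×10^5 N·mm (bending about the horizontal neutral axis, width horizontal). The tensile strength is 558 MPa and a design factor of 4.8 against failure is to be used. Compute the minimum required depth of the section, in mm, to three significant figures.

h = 28.6 mm

σ_allow = 558/4.8 = 116.2 MPa.
For a rectangular section σ = 6M/(bh²), so h² = 6M/(b σ_allow) = 6×201000/(12.7×116.2) = 816.9 mm².
h = 28.58 mm.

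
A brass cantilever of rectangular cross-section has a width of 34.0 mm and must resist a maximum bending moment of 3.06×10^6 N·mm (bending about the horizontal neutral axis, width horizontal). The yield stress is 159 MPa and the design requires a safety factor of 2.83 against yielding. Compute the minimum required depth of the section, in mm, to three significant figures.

h = 98.0 mm

σ_allow = 159/2.83 = 56.18 MPa.
For a rectangular section σ = 6M/(bh²), so h² = 6M/(b σ_allow) = 6×3060000/(34.0×56.18) = 9611 mm².
h = 98.04 mm.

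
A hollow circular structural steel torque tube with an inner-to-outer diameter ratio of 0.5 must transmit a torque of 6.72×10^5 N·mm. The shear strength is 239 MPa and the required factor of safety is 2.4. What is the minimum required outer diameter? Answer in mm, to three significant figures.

d_o = 33.2 mm

τ_allow = 239/2.4 = 99.58 MPa.
For a hollow shaft τ = 16T/[πd_o³(1−k⁴)] with k = 0.5, so 1−k⁴ = 0.9375.
d_o³ = 16T/[π τ_allow (1−k⁴)] = 16×672000/(π×99.58×0.9375) = 36660 mm³.
d_o = 33.22 mm.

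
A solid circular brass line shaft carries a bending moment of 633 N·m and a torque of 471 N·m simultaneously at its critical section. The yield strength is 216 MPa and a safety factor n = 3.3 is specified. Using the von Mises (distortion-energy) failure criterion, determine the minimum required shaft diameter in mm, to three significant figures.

σ_allow = σ_y/n = 216/3.3 = 65.45 MPa.
For a solid shaft σ_b = 32M/(πd³) and τ = 16T/(πd³), so the von Mises stress is σ' = (16/πd³)·√(4M²+3T²).
√(4M²+3T²) = √(4×(633000)² + 3×(471000)²) = 1.506×10^6 N·mm.
d³ = 16×1.506×10^6/(π×65.45) = 117200 mm³.
d = 48.94 mm.

d = 48.9 mm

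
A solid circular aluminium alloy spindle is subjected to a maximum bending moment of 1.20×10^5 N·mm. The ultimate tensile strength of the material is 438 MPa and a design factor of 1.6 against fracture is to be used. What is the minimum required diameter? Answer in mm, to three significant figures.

d = 16.5 mm

σ_allow = 438/1.6 = 273.8 MPa.
For a solid circular section σ = 32M/(πd³), so d³ = 32M/(π σ_allow) = 32×120000/(π×273.8) = 4465 mm³.
d = 16.47 mm.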